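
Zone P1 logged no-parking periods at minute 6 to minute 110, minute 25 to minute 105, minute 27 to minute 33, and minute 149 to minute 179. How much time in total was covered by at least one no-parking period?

Merged: minute 6 to minute 110, minute 149 to minute 179.
Lengths: 104 minutes + 30 minutes = 134 minutes.

134 minutes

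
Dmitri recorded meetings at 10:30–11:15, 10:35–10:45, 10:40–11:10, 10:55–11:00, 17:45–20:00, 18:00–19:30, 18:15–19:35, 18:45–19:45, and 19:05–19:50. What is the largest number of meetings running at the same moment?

5

Sweep endpoints in order; track running count of active intervals.
Peak of 5 reached at 19:05.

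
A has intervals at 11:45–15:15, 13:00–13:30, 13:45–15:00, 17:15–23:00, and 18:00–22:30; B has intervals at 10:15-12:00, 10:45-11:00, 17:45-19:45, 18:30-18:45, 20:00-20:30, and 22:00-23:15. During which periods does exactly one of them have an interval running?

10:15-11:45, 12:00-15:15, 17:15-17:45, 19:45-20:00, 20:30-22:00, 23:00-23:15

A, merged: 11:45-15:15, 17:15-23:00.
B, merged: 10:15-12:00, 17:45-19:45, 20:00-20:30, 22:00-23:15.
A \ B = 12:00-15:15, 17:15-17:45, 19:45-20:00, 20:30-22:00.
B \ A = 10:15-11:45, 23:00-23:15.
Union of the two gives the symmetric difference.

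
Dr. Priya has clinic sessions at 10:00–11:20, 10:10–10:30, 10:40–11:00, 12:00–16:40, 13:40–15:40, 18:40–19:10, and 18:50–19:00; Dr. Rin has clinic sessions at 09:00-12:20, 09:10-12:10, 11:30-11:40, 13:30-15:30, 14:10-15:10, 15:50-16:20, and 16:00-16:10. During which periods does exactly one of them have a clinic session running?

09:00–10:00, 11:20–12:00, 12:20–13:30, 15:30–15:50, 16:20–16:40, 18:40–19:10

Merge the first list: 10:00–11:20, 12:00–16:40, 18:40–19:10.
Merge the second list: 09:00–12:20, 13:30–15:30, 15:50–16:20.
Only in the first: 12:20–13:30, 15:30–15:50, 16:20–16:40, 18:40–19:10.
Only in the second: 09:00–10:00, 11:20–12:00.
Together these are the periods covered by exactly one.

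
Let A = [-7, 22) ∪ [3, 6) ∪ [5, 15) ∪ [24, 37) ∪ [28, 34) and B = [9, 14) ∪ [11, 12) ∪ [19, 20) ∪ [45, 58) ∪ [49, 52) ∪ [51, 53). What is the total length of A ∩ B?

6

Merge the first list: [-7, 22), [24, 37).
Merge the second list: [9, 14), [19, 20), [45, 58).
A ∩ B = [9, 14), [19, 20).
Total: 5 + 1 = 6.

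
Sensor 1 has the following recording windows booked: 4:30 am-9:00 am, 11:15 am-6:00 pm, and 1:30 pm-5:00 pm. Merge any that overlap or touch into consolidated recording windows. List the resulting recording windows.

11:15 am-6:00 pm is disjoint → start new block.
1:30 pm-5:00 pm overlaps/touches 11:15 am-6:00 pm → extend to 11:15 am-6:00 pm.

4:30 am-9:00 am, 11:15 am-6:00 pm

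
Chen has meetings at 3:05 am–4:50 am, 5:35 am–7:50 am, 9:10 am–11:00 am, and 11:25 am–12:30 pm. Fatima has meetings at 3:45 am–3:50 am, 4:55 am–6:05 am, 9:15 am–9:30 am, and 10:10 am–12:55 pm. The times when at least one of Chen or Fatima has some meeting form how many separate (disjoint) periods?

A ∪ B = 3:05 am-4:50 am, 4:55 am-7:50 am, 9:10 am-12:55 pm.
That is 3 disjoint pieces.

3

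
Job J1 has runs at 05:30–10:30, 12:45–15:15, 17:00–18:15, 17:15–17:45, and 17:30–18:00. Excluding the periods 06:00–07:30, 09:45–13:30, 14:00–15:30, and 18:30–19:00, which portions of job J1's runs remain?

05:30-06:00, 07:30-09:45, 13:30-14:00, 17:00-18:15

A, merged: 05:30-10:30, 12:45-15:15, 17:00-18:15.
05:30-10:30 minus B → 05:30-06:00, 07:30-09:45.
12:45-15:15 minus B → 13:30-14:00.
17:00-18:15: no B overlap → unchanged.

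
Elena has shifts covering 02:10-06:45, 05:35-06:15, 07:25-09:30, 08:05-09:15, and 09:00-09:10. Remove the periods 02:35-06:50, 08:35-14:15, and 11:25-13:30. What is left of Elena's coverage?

02:10–02:35, 07:25–08:35

A, merged: 02:10–06:45, 07:25–09:30.
B, merged: 02:35–06:50, 08:35–14:15.
02:10–06:45 minus B → 02:10–02:35.
07:25–09:30 minus B → 07:25–08:35.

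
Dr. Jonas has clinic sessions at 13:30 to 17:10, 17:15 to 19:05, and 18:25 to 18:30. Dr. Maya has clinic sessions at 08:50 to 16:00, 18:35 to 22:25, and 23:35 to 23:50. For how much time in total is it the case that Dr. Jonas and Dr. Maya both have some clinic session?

Merge the first list: 13:30–17:10, 17:15–19:05.
A ∩ B = 13:30–16:00, 18:35–19:05.
Total: 2 h 30 min + 30 min = 3 h.

3 h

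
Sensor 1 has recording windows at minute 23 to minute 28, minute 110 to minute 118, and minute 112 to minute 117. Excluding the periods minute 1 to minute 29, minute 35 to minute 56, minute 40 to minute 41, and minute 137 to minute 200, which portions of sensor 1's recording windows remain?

minute 110 to minute 118

Merge the first list: minute 23 to minute 28, minute 110 to minute 118.
Merge the second list: minute 1 to minute 29, minute 35 to minute 56, minute 137 to minute 200.
minute 23 to minute 28: entirely removed.
minute 110 to minute 118: nothing removed.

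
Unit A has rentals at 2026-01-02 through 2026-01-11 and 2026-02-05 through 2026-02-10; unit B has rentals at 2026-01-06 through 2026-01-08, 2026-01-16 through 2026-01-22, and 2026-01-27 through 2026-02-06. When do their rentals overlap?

2026-01-06 through 2026-01-08, 2026-02-05 through 2026-02-06

2026-01-02 through 2026-01-11 meets the second set on 2026-01-06 through 2026-01-08.
2026-02-05 through 2026-02-10 meets the second set on 2026-02-05 through 2026-02-06.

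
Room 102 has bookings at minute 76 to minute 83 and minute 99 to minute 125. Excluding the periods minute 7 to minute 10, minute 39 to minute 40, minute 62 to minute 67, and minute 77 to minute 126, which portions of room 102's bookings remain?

minute 76 to minute 77

minute 76 to minute 83 minus B → minute 76 to minute 77.
minute 99 to minute 125: fully covered by B → removed.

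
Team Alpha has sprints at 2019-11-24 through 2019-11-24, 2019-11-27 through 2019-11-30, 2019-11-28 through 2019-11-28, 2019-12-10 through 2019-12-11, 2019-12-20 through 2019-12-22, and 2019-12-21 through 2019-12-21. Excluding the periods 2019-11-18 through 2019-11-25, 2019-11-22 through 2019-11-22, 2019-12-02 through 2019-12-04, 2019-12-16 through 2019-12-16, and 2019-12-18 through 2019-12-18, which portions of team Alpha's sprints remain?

First set merges to 2019-11-24 through 2019-11-24, 2019-11-27 through 2019-11-30, 2019-12-10 through 2019-12-11, 2019-12-20 through 2019-12-22.
Second set merges to 2019-11-18 through 2019-11-25, 2019-12-02 through 2019-12-04, 2019-12-16 through 2019-12-16, 2019-12-18 through 2019-12-18.
2019-11-24 through 2019-11-24 lies entirely inside B → drops out.
2019-11-27 through 2019-11-30 is untouched.
2019-12-10 through 2019-12-11 is untouched.
2019-12-20 through 2019-12-22 is untouched.

2019-11-27 through 2019-11-30, 2019-12-10 through 2019-12-11, 2019-12-20 through 2019-12-22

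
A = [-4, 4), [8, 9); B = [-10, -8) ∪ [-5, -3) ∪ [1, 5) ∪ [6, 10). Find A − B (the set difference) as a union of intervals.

[-3, 1)

[-4, 4) \ B = [-3, 1).
[8, 9): entirely removed.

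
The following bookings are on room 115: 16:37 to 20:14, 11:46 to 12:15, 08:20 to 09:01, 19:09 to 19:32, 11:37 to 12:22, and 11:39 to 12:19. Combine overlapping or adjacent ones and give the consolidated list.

08:20-09:01, 11:37-12:22, 16:37-20:14

Sort by start: 08:20-09:01, 11:37-12:22, 11:39-12:19, 11:46-12:15, 16:37-20:14, 19:09-19:32.
11:37-12:22 is disjoint → start new block.
11:39-12:19 overlaps/touches 11:37-12:22 → extend to 11:37-12:22.
11:46-12:15 overlaps/touches 11:37-12:22 → extend to 11:37-12:22.
16:37-20:14 is disjoint → start new block.
19:09-19:32 overlaps/touches 16:37-20:14 → extend to 16:37-20:14.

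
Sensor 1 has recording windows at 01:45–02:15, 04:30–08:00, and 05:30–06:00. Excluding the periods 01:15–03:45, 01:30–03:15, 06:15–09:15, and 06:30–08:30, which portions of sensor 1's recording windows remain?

First set merges to 01:45–02:15, 04:30–08:00.
Second set merges to 01:15–03:45, 06:15–09:15.
01:45–02:15: fully covered by B → removed.
04:30–08:00 minus B → 04:30–06:15.

04:30–06:15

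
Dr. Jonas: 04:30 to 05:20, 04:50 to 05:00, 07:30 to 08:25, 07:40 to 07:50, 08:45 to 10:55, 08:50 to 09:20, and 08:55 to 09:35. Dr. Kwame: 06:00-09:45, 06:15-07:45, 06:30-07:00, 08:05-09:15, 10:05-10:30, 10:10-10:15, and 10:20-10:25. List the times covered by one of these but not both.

04:30–05:20, 06:00–07:30, 08:25–08:45, 09:45–10:05, 10:30–10:55

Merge the first list: 04:30–05:20, 07:30–08:25, 08:45–10:55.
Merge the second list: 06:00–09:45, 10:05–10:30.
A but not B: 04:30–05:20, 09:45–10:05, 10:30–10:55.
B but not A: 06:00–07:30, 08:25–08:45.
Combining gives A △ B.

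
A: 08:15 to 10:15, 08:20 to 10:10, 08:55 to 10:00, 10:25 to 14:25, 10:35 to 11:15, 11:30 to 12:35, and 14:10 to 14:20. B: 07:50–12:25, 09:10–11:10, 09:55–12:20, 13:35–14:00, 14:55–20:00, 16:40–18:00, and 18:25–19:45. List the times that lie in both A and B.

08:15–10:15, 10:25–12:25, 13:35–14:00

A, merged: 08:15–10:15, 10:25–14:25.
B, merged: 07:50–12:25, 13:35–14:00, 14:55–20:00.
08:15–10:15 ∩ B → 08:15–10:15.
10:25–14:25 ∩ B → 10:25–12:25, 13:35–14:00.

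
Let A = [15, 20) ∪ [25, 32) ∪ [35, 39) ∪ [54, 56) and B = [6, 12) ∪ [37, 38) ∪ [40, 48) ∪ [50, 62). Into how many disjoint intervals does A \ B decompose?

4

A \ B = [15, 20), [25, 32), [35, 37), [38, 39).
That is 4 disjoint pieces.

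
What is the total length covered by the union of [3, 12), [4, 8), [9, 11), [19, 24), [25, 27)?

16

Merged: [3, 12), [19, 24), [25, 27).
Lengths: 9 + 5 + 2 = 16.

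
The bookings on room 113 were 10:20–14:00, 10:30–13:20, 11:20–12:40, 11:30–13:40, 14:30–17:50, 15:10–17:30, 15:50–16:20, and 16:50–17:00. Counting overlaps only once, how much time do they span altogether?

Merged: 10:20–14:00, 14:30–17:50.
Lengths: 3 h 40 min + 3 h 20 min = 7 h.

7 h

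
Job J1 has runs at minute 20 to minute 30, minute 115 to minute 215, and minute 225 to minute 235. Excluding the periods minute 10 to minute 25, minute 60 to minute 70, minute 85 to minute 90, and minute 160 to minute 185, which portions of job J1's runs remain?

minute 25 to minute 30, minute 115 to minute 160, minute 185 to minute 215, minute 225 to minute 235

minute 20 to minute 30 with B removed leaves minute 25 to minute 30.
minute 115 to minute 215 with B removed leaves minute 115 to minute 160, minute 185 to minute 215.
minute 225 to minute 235 is untouched.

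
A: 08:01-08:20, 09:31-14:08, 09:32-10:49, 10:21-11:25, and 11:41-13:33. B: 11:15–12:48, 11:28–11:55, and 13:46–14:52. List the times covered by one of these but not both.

08:01–08:20, 09:31–11:15, 12:48–13:46, 14:08–14:52

A, merged: 08:01–08:20, 09:31–14:08.
B, merged: 11:15–12:48, 13:46–14:52.
A but not B: 08:01–08:20, 09:31–11:15, 12:48–13:46.
B but not A: 14:08–14:52.
Combining gives A △ B.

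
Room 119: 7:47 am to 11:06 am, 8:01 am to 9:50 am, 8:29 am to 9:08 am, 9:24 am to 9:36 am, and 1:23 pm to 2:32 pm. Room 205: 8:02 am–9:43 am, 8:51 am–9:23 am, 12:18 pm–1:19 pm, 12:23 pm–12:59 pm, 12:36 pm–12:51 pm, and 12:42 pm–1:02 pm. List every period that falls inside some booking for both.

Merge the first list: 7:47 am-11:06 am, 1:23 pm-2:32 pm.
Merge the second list: 8:02 am-9:43 am, 12:18 pm-1:19 pm.
7:47 am-11:06 am ∩ B → 8:02 am-9:43 am.
1:23 pm-2:32 pm meets no B interval.

8:02 am-9:43 am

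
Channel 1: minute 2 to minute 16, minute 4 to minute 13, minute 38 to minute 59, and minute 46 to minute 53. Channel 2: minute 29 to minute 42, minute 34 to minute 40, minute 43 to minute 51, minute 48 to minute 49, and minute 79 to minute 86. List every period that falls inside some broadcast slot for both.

First set merges to minute 2 to minute 16, minute 38 to minute 59.
Second set merges to minute 29 to minute 42, minute 43 to minute 51, minute 79 to minute 86.
minute 2 to minute 16: no overlap with the second set.
minute 38 to minute 59 meets the second set on minute 38 to minute 42, minute 43 to minute 51.

minute 38 to minute 42, minute 43 to minute 51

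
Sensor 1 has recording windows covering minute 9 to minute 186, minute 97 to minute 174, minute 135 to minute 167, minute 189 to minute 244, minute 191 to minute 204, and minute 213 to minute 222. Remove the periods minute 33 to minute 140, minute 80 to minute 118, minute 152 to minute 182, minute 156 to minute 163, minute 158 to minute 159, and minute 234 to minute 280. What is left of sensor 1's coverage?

minute 9 to minute 33, minute 140 to minute 152, minute 182 to minute 186, minute 189 to minute 234

A, merged: minute 9 to minute 186, minute 189 to minute 244.
B, merged: minute 33 to minute 140, minute 152 to minute 182, minute 234 to minute 280.
minute 9 to minute 186 with B removed leaves minute 9 to minute 33, minute 140 to minute 152, minute 182 to minute 186.
minute 189 to minute 244 with B removed leaves minute 189 to minute 234.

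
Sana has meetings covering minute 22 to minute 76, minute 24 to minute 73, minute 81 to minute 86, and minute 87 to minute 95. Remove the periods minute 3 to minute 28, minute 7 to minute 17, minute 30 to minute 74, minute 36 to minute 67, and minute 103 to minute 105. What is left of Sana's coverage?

Merge the first list: minute 22 to minute 76, minute 81 to minute 86, minute 87 to minute 95.
Merge the second list: minute 3 to minute 28, minute 30 to minute 74, minute 103 to minute 105.
minute 22 to minute 76 with B removed leaves minute 28 to minute 30, minute 74 to minute 76.
minute 81 to minute 86 is untouched.
minute 87 to minute 95 is untouched.

minute 28 to minute 30, minute 74 to minute 76, minute 81 to minute 86, minute 87 to minute 95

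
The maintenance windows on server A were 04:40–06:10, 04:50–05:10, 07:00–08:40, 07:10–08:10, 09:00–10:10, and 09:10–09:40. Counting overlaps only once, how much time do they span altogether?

Merged: 04:40–06:10, 07:00–08:40, 09:00–10:10.
Lengths: 1 h 30 min + 1 h 40 min + 1 h 10 min = 4 h 20 min.

4 h 20 min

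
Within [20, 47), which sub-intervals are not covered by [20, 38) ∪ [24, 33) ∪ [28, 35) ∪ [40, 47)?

Covered (merged): [20, 38), [40, 47).
Uncovered inside [20, 47): [38, 40).

[38, 40)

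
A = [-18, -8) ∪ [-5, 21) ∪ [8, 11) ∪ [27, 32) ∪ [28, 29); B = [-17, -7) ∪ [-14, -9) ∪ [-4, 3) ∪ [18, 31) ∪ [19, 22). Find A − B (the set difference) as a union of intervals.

[-18, -17) ∪ [-5, -4) ∪ [3, 18) ∪ [31, 32)

Merge the first list: [-18, -8), [-5, 21), [27, 32).
Merge the second list: [-17, -7), [-4, 3), [18, 31).
[-18, -8) with B removed leaves [-18, -17).
[-5, 21) with B removed leaves [-5, -4), [3, 18).
[27, 32) with B removed leaves [31, 32).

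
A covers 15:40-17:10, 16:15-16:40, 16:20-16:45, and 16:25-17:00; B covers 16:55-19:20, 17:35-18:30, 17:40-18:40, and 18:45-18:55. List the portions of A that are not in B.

First set merges to 15:40-17:10.
Second set merges to 16:55-19:20.
15:40-17:10 with B removed leaves 15:40-16:55.

15:40-16:55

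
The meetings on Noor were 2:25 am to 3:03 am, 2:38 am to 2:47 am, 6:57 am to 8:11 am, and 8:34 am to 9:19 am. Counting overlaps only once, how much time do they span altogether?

2 h 37 min

Merged: 2:25 am–3:03 am, 6:57 am–8:11 am, 8:34 am–9:19 am.
Lengths: 38 min + 1 h 14 min + 45 min = 2 h 37 min.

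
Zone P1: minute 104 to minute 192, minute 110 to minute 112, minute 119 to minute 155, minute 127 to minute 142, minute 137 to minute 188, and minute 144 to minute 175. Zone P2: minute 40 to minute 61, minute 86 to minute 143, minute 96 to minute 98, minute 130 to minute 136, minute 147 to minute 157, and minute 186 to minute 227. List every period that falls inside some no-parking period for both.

First set merges to minute 104 to minute 192.
Second set merges to minute 40 to minute 61, minute 86 to minute 143, minute 147 to minute 157, minute 186 to minute 227.
minute 104 to minute 192 meets the second set on minute 104 to minute 143, minute 147 to minute 157, minute 186 to minute 192.

minute 104 to minute 143, minute 147 to minute 157, minute 186 to minute 192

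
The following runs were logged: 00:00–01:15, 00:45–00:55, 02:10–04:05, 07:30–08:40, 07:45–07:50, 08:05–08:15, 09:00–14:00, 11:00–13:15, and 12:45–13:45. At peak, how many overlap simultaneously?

Walk the sorted start/end points keeping a running depth.
The depth first hits 3 at 12:45.

3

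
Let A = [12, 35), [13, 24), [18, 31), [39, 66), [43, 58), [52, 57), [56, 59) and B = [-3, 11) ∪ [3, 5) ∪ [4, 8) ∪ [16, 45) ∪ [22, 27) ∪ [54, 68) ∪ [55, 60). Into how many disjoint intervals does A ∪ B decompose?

2

A, merged: [12, 35), [39, 66).
B, merged: [-3, 11), [16, 45), [54, 68).
A ∪ B = [-3, 11), [12, 68).
That is 2 disjoint pieces.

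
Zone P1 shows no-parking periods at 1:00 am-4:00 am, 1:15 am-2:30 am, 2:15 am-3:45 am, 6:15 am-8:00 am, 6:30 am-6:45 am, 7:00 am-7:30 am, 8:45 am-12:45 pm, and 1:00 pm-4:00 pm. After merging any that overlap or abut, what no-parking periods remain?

1:15 am–2:30 am overlaps/touches 1:00 am–4:00 am → extend to 1:00 am–4:00 am.
2:15 am–3:45 am overlaps/touches 1:00 am–4:00 am → extend to 1:00 am–4:00 am.
6:15 am–8:00 am is disjoint → start new block.
6:30 am–6:45 am overlaps/touches 6:15 am–8:00 am → extend to 6:15 am–8:00 am.
7:00 am–7:30 am overlaps/touches 6:15 am–8:00 am → extend to 6:15 am–8:00 am.
8:45 am–12:45 pm is disjoint → start new block.
1:00 pm–4:00 pm is disjoint → start new block.

1:00 am–4:00 am, 6:15 am–8:00 am, 8:45 am–12:45 pm, 1:00 pm–4:00 pm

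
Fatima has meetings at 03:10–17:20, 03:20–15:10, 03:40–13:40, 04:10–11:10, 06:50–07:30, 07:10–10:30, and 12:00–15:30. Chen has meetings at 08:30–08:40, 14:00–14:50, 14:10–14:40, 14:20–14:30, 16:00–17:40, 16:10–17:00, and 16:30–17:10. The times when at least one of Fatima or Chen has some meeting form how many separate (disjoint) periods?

A, merged: 03:10–17:20.
B, merged: 08:30–08:40, 14:00–14:50, 16:00–17:40.
A ∪ B = 03:10–17:40.
That is 1 disjoint piece.

1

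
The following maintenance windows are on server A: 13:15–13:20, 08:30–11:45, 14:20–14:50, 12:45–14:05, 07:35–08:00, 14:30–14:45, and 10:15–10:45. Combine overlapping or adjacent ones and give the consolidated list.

Sort by start: 07:35–08:00, 08:30–11:45, 10:15–10:45, 12:45–14:05, 13:15–13:20, 14:20–14:50, 14:30–14:45.
08:30–11:45 is disjoint → start new block.
10:15–10:45 overlaps/touches 08:30–11:45 → extend to 08:30–11:45.
12:45–14:05 is disjoint → start new block.
13:15–13:20 overlaps/touches 12:45–14:05 → extend to 12:45–14:05.
14:20–14:50 is disjoint → start new block.
14:30–14:45 overlaps/touches 14:20–14:50 → extend to 14:20–14:50.

07:35–08:00, 08:30–11:45, 12:45–14:05, 14:20–14:50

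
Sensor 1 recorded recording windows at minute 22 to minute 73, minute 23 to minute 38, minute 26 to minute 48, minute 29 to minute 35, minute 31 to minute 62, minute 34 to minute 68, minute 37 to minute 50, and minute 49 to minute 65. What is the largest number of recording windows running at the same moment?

Sweep endpoints in order; track running count of active intervals.
Peak of 6 reached at minute 34.

6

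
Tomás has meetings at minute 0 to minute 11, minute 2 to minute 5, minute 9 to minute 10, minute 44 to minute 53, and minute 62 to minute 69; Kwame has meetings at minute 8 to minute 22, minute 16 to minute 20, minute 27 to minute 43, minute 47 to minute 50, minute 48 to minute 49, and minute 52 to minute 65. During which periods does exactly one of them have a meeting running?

First set merges to minute 0 to minute 11, minute 44 to minute 53, minute 62 to minute 69.
Second set merges to minute 8 to minute 22, minute 27 to minute 43, minute 47 to minute 50, minute 52 to minute 65.
A \ B = minute 0 to minute 8, minute 44 to minute 47, minute 50 to minute 52, minute 65 to minute 69.
B \ A = minute 11 to minute 22, minute 27 to minute 43, minute 53 to minute 62.
Union of the two gives the symmetric difference.

minute 0 to minute 8, minute 11 to minute 22, minute 27 to minute 43, minute 44 to minute 47, minute 50 to minute 52, minute 53 to minute 62, minute 65 to minute 69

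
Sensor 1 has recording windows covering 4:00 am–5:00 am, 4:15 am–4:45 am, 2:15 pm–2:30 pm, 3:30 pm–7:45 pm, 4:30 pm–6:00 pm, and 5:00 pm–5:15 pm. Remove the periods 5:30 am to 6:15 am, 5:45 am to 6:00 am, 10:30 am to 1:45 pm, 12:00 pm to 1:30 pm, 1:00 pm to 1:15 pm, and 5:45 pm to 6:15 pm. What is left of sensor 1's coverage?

Merge the first list: 4:00 am-5:00 am, 2:15 pm-2:30 pm, 3:30 pm-7:45 pm.
Merge the second list: 5:30 am-6:15 am, 10:30 am-1:45 pm, 5:45 pm-6:15 pm.
4:00 am-5:00 am: no B overlap → unchanged.
2:15 pm-2:30 pm: no B overlap → unchanged.
3:30 pm-7:45 pm minus B → 3:30 pm-5:45 pm, 6:15 pm-7:45 pm.

4:00 am-5:00 am, 2:15 pm-2:30 pm, 3:30 pm-5:45 pm, 6:15 pm-7:45 pm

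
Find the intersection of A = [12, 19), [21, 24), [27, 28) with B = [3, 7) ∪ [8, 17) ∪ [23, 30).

[12, 19) meets the second set on [12, 17).
[21, 24) meets the second set on [23, 24).
[27, 28) meets the second set on [27, 28).

[12, 17) ∪ [23, 24) ∪ [27, 28)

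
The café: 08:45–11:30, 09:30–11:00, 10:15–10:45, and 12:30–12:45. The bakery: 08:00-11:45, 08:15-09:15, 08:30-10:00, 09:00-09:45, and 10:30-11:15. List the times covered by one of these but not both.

A, merged: 08:45–11:30, 12:30–12:45.
B, merged: 08:00–11:45.
A \ B = 12:30–12:45.
B \ A = 08:00–08:45, 11:30–11:45.
Union of the two gives the symmetric difference.

08:00–08:45, 11:30–11:45, 12:30–12:45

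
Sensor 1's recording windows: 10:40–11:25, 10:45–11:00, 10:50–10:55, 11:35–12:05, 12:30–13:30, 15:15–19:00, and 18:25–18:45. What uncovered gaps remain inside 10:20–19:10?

The merged coverage is 10:40-11:25, 11:35-12:05, 12:30-13:30, 15:15-19:00.
Uncovered inside 10:20-19:10: 10:20-10:40, 11:25-11:35, 12:05-12:30, 13:30-15:15, 19:00-19:10.

10:20-10:40, 11:25-11:35, 12:05-12:30, 13:30-15:15, 19:00-19:10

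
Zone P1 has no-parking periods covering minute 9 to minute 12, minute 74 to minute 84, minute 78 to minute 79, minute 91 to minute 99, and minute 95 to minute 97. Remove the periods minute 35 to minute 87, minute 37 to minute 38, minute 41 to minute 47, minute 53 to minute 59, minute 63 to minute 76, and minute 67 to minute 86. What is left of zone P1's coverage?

A, merged: minute 9 to minute 12, minute 74 to minute 84, minute 91 to minute 99.
B, merged: minute 35 to minute 87.
minute 9 to minute 12: no B overlap → unchanged.
minute 74 to minute 84: fully covered by B → removed.
minute 91 to minute 99: no B overlap → unchanged.

minute 9 to minute 12, minute 91 to minute 99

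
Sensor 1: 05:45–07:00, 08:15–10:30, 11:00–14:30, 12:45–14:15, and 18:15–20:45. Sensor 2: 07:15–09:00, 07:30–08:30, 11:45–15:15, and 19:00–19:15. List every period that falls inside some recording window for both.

08:15–09:00, 11:45–14:30, 19:00–19:15

A, merged: 05:45–07:00, 08:15–10:30, 11:00–14:30, 18:15–20:45.
B, merged: 07:15–09:00, 11:45–15:15, 19:00–19:15.
05:45–07:00 meets no B interval.
08:15–10:30 ∩ B → 08:15–09:00.
11:00–14:30 ∩ B → 11:45–14:30.
18:15–20:45 ∩ B → 19:00–19:15.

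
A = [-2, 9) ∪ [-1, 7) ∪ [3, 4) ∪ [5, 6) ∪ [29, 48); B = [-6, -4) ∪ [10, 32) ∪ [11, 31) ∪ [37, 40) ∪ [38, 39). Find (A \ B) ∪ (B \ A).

A, merged: [-2, 9), [29, 48).
B, merged: [-6, -4), [10, 32), [37, 40).
A \ B = [-2, 9), [32, 37), [40, 48).
B \ A = [-6, -4), [10, 29).
Union of the two gives the symmetric difference.

[-6, -4) ∪ [-2, 9) ∪ [10, 29) ∪ [32, 37) ∪ [40, 48)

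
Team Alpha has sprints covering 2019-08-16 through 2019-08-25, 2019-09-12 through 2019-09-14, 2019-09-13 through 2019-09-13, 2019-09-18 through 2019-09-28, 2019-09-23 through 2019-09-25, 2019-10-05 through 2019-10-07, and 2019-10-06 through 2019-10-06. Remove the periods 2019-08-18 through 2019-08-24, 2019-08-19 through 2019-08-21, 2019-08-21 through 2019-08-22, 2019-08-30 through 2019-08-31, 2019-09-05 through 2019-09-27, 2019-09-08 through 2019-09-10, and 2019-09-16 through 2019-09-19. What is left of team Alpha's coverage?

Merge the first list: 2019-08-16 through 2019-08-25, 2019-09-12 through 2019-09-14, 2019-09-18 through 2019-09-28, 2019-10-05 through 2019-10-07.
Merge the second list: 2019-08-18 through 2019-08-24, 2019-08-30 through 2019-08-31, 2019-09-05 through 2019-09-27.
2019-08-16 through 2019-08-25 with B removed leaves 2019-08-16 through 2019-08-17, 2019-08-25 through 2019-08-25.
2019-09-12 through 2019-09-14 lies entirely inside B → drops out.
2019-09-18 through 2019-09-28 with B removed leaves 2019-09-28 through 2019-09-28.
2019-10-05 through 2019-10-07 is untouched.

2019-08-16 through 2019-08-17, 2019-08-25 through 2019-08-25, 2019-09-28 through 2019-09-28, 2019-10-05 through 2019-10-07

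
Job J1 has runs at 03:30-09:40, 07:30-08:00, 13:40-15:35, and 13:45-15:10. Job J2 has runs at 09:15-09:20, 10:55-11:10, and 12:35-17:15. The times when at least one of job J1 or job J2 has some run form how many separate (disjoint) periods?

3

Merge the first list: 03:30–09:40, 13:40–15:35.
A ∪ B = 03:30–09:40, 10:55–11:10, 12:35–17:15.
That is 3 disjoint pieces.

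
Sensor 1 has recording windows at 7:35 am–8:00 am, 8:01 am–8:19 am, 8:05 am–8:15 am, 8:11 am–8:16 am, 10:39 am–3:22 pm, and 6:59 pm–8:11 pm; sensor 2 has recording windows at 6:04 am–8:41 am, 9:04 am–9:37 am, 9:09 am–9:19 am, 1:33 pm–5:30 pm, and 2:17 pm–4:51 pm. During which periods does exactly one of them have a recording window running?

Merge the first list: 7:35 am-8:00 am, 8:01 am-8:19 am, 10:39 am-3:22 pm, 6:59 pm-8:11 pm.
Merge the second list: 6:04 am-8:41 am, 9:04 am-9:37 am, 1:33 pm-5:30 pm.
Only in the first: 10:39 am-1:33 pm, 6:59 pm-8:11 pm.
Only in the second: 6:04 am-7:35 am, 8:00 am-8:01 am, 8:19 am-8:41 am, 9:04 am-9:37 am, 3:22 pm-5:30 pm.
Together these are the periods covered by exactly one.

6:04 am-7:35 am, 8:00 am-8:01 am, 8:19 am-8:41 am, 9:04 am-9:37 am, 10:39 am-1:33 pm, 3:22 pm-5:30 pm, 6:59 pm-8:11 pm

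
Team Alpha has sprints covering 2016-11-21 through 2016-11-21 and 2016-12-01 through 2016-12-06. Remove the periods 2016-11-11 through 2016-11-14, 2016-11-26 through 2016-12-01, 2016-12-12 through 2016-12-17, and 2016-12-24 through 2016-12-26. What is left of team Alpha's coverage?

2016-11-21 through 2016-11-21 is untouched.
2016-12-01 through 2016-12-06 with B removed leaves 2016-12-02 through 2016-12-06.

2016-11-21 through 2016-11-21, 2016-12-02 through 2016-12-06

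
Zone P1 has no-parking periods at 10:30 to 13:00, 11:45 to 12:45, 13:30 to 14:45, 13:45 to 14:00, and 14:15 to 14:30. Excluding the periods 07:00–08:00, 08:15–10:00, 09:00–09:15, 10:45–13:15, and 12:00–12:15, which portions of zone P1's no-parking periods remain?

Merge the first list: 10:30–13:00, 13:30–14:45.
Merge the second list: 07:00–08:00, 08:15–10:00, 10:45–13:15.
10:30–13:00 with B removed leaves 10:30–10:45.
13:30–14:45 is untouched.

10:30–10:45, 13:30–14:45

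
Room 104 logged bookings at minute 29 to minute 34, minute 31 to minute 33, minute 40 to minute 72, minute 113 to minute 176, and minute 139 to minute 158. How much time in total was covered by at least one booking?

Merged: minute 29 to minute 34, minute 40 to minute 72, minute 113 to minute 176.
Lengths: 5 minutes + 32 minutes + 63 minutes = 100 minutes.

100 minutes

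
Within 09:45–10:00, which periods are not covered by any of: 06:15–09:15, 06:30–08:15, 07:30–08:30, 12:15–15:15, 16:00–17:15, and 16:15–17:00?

09:45-10:00

The merged coverage is 06:15-09:15, 12:15-15:15, 16:00-17:15.
Gaps within 09:45-10:00: 09:45-10:00.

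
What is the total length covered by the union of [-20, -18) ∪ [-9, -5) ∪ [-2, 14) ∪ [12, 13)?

Merged: [-20, -18), [-9, -5), [-2, 14).
Lengths: 2 + 4 + 16 = 22.

22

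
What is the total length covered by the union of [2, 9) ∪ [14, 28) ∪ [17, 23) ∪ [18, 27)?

21

Merged: [2, 9), [14, 28).
Lengths: 7 + 14 = 21.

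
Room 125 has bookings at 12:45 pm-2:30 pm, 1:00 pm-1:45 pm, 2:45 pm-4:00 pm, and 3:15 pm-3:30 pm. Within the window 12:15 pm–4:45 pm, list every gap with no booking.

Covered (merged): 12:45 pm-2:30 pm, 2:45 pm-4:00 pm.
Uncovered inside 12:15 pm-4:45 pm: 12:15 pm-12:45 pm, 2:30 pm-2:45 pm, 4:00 pm-4:45 pm.

12:15 pm-12:45 pm, 2:30 pm-2:45 pm, 4:00 pm-4:45 pm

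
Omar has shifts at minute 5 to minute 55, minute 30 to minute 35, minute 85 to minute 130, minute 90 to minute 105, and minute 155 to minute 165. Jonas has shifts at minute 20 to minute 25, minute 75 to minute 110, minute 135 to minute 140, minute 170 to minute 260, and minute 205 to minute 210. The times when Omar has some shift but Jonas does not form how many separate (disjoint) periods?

4

Merge the first list: minute 5 to minute 55, minute 85 to minute 130, minute 155 to minute 165.
Merge the second list: minute 20 to minute 25, minute 75 to minute 110, minute 135 to minute 140, minute 170 to minute 260.
A \ B = minute 5 to minute 20, minute 25 to minute 55, minute 110 to minute 130, minute 155 to minute 165.
That is 4 disjoint pieces.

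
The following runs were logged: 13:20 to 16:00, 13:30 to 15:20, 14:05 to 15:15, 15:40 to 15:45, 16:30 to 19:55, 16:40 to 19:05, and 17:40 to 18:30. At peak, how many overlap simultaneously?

3

Sweep endpoints in order; track running count of active intervals.
Peak of 3 reached at 14:05.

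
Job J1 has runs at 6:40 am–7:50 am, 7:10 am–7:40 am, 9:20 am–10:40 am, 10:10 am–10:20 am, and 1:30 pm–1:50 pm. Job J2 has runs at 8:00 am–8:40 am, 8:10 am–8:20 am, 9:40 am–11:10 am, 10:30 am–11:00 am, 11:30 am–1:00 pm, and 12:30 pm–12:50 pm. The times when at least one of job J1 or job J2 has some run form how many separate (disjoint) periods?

Merge the first list: 6:40 am–7:50 am, 9:20 am–10:40 am, 1:30 pm–1:50 pm.
Merge the second list: 8:00 am–8:40 am, 9:40 am–11:10 am, 11:30 am–1:00 pm.
A ∪ B = 6:40 am–7:50 am, 8:00 am–8:40 am, 9:20 am–11:10 am, 11:30 am–1:00 pm, 1:30 pm–1:50 pm.
That is 5 disjoint pieces.

5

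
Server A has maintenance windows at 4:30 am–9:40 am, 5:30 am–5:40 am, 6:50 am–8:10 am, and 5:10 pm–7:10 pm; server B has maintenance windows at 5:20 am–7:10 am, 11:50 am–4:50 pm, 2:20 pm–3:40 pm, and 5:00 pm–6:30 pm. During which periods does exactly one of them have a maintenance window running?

4:30 am–5:20 am, 7:10 am–9:40 am, 11:50 am–4:50 pm, 5:00 pm–5:10 pm, 6:30 pm–7:10 pm

First set merges to 4:30 am–9:40 am, 5:10 pm–7:10 pm.
Second set merges to 5:20 am–7:10 am, 11:50 am–4:50 pm, 5:00 pm–6:30 pm.
Only in the first: 4:30 am–5:20 am, 7:10 am–9:40 am, 6:30 pm–7:10 pm.
Only in the second: 11:50 am–4:50 pm, 5:00 pm–5:10 pm.
Together these are the periods covered by exactly one.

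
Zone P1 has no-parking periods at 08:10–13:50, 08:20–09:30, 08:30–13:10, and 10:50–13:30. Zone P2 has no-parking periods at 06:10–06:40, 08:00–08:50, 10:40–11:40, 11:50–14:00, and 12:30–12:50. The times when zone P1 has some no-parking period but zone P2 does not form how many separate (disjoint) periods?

2

A, merged: 08:10–13:50.
B, merged: 06:10–06:40, 08:00–08:50, 10:40–11:40, 11:50–14:00.
A \ B = 08:50–10:40, 11:40–11:50.
That is 2 disjoint pieces.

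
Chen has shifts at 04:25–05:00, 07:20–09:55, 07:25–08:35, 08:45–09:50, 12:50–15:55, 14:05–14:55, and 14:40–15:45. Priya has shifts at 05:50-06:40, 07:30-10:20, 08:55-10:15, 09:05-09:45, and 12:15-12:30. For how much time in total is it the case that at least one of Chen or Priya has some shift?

Merge the first list: 04:25–05:00, 07:20–09:55, 12:50–15:55.
Merge the second list: 05:50–06:40, 07:30–10:20, 12:15–12:30.
A ∪ B = 04:25–05:00, 05:50–06:40, 07:20–10:20, 12:15–12:30, 12:50–15:55.
Total: 35 min + 50 min + 3 h + 15 min + 3 h 5 min = 7 h 45 min.

7 h 45 min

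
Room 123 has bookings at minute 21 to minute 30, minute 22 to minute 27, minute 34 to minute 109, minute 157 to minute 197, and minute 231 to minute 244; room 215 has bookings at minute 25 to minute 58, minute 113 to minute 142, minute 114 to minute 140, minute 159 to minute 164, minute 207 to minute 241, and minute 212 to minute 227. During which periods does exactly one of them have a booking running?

minute 21 to minute 25, minute 30 to minute 34, minute 58 to minute 109, minute 113 to minute 142, minute 157 to minute 159, minute 164 to minute 197, minute 207 to minute 231, minute 241 to minute 244

Merge the first list: minute 21 to minute 30, minute 34 to minute 109, minute 157 to minute 197, minute 231 to minute 244.
Merge the second list: minute 25 to minute 58, minute 113 to minute 142, minute 159 to minute 164, minute 207 to minute 241.
Only in the first: minute 21 to minute 25, minute 58 to minute 109, minute 157 to minute 159, minute 164 to minute 197, minute 241 to minute 244.
Only in the second: minute 30 to minute 34, minute 113 to minute 142, minute 207 to minute 231.
Together these are the periods covered by exactly one.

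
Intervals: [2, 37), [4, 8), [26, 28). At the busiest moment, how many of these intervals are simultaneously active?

2

Walk the sorted start/end points keeping a running depth.
The depth first hits 2 at 4.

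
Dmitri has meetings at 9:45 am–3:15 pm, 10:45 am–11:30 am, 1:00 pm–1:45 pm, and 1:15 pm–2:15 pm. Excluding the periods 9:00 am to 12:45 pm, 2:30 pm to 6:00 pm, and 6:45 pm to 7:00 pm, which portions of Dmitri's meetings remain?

A, merged: 9:45 am-3:15 pm.
9:45 am-3:15 pm \ B = 12:45 pm-2:30 pm.

12:45 pm-2:30 pm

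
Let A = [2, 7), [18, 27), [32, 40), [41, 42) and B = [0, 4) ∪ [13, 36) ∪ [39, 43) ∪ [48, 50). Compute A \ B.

[2, 7) minus B → [4, 7).
[18, 27): fully covered by B → removed.
[32, 40) minus B → [36, 39).
[41, 42): fully covered by B → removed.

[4, 7) ∪ [36, 39)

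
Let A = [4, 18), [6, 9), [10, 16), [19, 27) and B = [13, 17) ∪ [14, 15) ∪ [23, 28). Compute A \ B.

First set merges to [4, 18), [19, 27).
Second set merges to [13, 17), [23, 28).
[4, 18) with B removed leaves [4, 13), [17, 18).
[19, 27) with B removed leaves [19, 23).

[4, 13) ∪ [17, 18) ∪ [19, 23)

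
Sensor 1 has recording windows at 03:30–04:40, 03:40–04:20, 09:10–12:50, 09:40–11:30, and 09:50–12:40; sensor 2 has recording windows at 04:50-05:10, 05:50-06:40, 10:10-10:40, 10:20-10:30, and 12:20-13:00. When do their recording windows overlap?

A, merged: 03:30–04:40, 09:10–12:50.
B, merged: 04:50–05:10, 05:50–06:40, 10:10–10:40, 12:20–13:00.
03:30–04:40: no overlap with the second set.
09:10–12:50 meets the second set on 10:10–10:40, 12:20–12:50.

10:10–10:40, 12:20–12:50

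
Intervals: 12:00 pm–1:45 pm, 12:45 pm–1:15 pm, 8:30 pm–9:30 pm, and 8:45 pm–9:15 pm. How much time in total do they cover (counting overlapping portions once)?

2 h 45 min

Merged: 12:00 pm–1:45 pm, 8:30 pm–9:30 pm.
Lengths: 1 h 45 min + 1 h = 2 h 45 min.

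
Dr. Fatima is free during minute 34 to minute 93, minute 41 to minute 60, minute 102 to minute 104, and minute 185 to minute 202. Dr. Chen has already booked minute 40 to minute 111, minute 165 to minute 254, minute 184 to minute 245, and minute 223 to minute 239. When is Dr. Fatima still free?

minute 34 to minute 40

Merge the first list: minute 34 to minute 93, minute 102 to minute 104, minute 185 to minute 202.
Merge the second list: minute 40 to minute 111, minute 165 to minute 254.
minute 34 to minute 93 \ B = minute 34 to minute 40.
minute 102 to minute 104: entirely removed.
minute 185 to minute 202: entirely removed.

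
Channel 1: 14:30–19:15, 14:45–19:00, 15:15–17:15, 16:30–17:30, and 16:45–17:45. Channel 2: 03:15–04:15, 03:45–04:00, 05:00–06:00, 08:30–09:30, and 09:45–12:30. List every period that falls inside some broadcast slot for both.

First set merges to 14:30-19:15.
Second set merges to 03:15-04:15, 05:00-06:00, 08:30-09:30, 09:45-12:30.
14:30-19:15: no overlap with the second set.
No overlap.

none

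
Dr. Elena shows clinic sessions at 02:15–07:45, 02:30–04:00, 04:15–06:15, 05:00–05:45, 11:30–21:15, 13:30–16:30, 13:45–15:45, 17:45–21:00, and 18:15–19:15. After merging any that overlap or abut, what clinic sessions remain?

02:30–04:00 overlaps/touches 02:15–07:45 → extend to 02:15–07:45.
04:15–06:15 overlaps/touches 02:15–07:45 → extend to 02:15–07:45.
05:00–05:45 overlaps/touches 02:15–07:45 → extend to 02:15–07:45.
11:30–21:15 is disjoint → start new block.
13:30–16:30 overlaps/touches 11:30–21:15 → extend to 11:30–21:15.
13:45–15:45 overlaps/touches 11:30–21:15 → extend to 11:30–21:15.
17:45–21:00 overlaps/touches 11:30–21:15 → extend to 11:30–21:15.
18:15–19:15 overlaps/touches 11:30–21:15 → extend to 11:30–21:15.

02:15–07:45, 11:30–21:15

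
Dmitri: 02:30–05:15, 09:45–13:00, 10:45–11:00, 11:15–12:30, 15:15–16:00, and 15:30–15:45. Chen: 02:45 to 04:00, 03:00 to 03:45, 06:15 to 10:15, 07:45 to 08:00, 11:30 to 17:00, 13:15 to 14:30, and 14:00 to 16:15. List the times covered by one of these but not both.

A, merged: 02:30–05:15, 09:45–13:00, 15:15–16:00.
B, merged: 02:45–04:00, 06:15–10:15, 11:30–17:00.
Only in the first: 02:30–02:45, 04:00–05:15, 10:15–11:30.
Only in the second: 06:15–09:45, 13:00–15:15, 16:00–17:00.
Together these are the periods covered by exactly one.

02:30–02:45, 04:00–05:15, 06:15–09:45, 10:15–11:30, 13:00–15:15, 16:00–17:00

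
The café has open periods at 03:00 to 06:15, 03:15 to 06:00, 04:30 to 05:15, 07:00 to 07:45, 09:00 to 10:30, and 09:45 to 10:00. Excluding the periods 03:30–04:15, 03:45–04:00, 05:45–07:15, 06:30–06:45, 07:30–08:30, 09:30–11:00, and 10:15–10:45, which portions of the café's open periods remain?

03:00–03:30, 04:15–05:45, 07:15–07:30, 09:00–09:30

Merge the first list: 03:00–06:15, 07:00–07:45, 09:00–10:30.
Merge the second list: 03:30–04:15, 05:45–07:15, 07:30–08:30, 09:30–11:00.
03:00–06:15 minus B → 03:00–03:30, 04:15–05:45.
07:00–07:45 minus B → 07:15–07:30.
09:00–10:30 minus B → 09:00–09:30.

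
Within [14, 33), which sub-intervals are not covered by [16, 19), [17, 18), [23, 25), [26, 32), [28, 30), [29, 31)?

[14, 16) ∪ [19, 23) ∪ [25, 26) ∪ [32, 33)

After merging, the occupied span is [16, 19), [23, 25), [26, 32).
Uncovered inside [14, 33): [14, 16), [19, 23), [25, 26), [32, 33).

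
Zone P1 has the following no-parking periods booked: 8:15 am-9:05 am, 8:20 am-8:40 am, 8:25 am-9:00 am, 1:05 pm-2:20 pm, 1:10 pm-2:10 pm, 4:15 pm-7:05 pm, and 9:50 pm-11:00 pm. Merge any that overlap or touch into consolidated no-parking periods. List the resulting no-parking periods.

8:20 am–8:40 am overlaps/touches 8:15 am–9:05 am → extend to 8:15 am–9:05 am.
8:25 am–9:00 am overlaps/touches 8:15 am–9:05 am → extend to 8:15 am–9:05 am.
1:05 pm–2:20 pm is disjoint → start new block.
1:10 pm–2:10 pm overlaps/touches 1:05 pm–2:20 pm → extend to 1:05 pm–2:20 pm.
4:15 pm–7:05 pm is disjoint → start new block.
9:50 pm–11:00 pm is disjoint → start new block.

8:15 am–9:05 am, 1:05 pm–2:20 pm, 4:15 pm–7:05 pm, 9:50 pm–11:00 pm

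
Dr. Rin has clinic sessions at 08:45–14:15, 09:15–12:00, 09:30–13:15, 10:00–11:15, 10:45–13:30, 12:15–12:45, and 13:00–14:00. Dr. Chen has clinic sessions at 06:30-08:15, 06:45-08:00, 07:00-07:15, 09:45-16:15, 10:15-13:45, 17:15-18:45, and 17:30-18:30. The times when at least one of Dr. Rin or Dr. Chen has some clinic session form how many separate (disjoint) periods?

A, merged: 08:45-14:15.
B, merged: 06:30-08:15, 09:45-16:15, 17:15-18:45.
A ∪ B = 06:30-08:15, 08:45-16:15, 17:15-18:45.
That is 3 disjoint pieces.

3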